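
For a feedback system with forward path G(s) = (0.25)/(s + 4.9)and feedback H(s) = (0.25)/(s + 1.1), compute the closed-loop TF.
Closed-loop T = G/(1+GH).
Numerator: G_num * H_den = 0.25*s + 0.275.
Denominator: G_den * H_den + G_num * H_num = (s^2 + 6*s + 5.39) + (0.0625) = s^2 + 6*s + 5.4525.
T(s) = (0.25*s + 0.275)/(s^2 + 6*s + 5.4525)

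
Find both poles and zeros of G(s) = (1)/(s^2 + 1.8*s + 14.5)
Set denominator = 0: s^2 + 1.8*s + 14.5 = 0 → Poles: -0.9 + 3.7j, -0.9 - 3.7j
Numerator is a nonzero constant (1) → Zeros: none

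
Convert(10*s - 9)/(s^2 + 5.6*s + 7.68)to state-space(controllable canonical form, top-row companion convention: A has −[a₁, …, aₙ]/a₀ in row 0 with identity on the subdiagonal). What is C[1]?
Reachable canonical form: C = numerator coefficients (right-aligned, zero-padded to length n).
num = 10*s - 9, C = [[10, -9]].
C[1] = -9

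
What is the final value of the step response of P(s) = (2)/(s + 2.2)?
FVT: lim_{t→∞} y(t) = lim_{s→0} s*Y(s) where Y(s) = P(s)/s.
= lim_{s→0} P(s) = P(0) = num(0)/den(0) = 2/2.2 = 0.9091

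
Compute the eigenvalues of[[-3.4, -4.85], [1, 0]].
Eigenvalues solve det(λI - A) = 0.
Characteristic polynomial: λ^2 + 3.4*λ + 4.85 = 0.
Roots: -1.7 + 1.4j, -1.7 - 1.4j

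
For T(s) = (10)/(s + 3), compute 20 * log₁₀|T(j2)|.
Substitute s = j*2: T(j2) = 2.30769 - 1.53846j.
|T(j2)| = sqrt(Re² + Im²) = 2.774.
20*log₁₀(2.774) = 8.86 dB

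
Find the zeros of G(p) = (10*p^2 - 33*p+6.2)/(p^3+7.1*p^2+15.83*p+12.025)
Set numerator = 0: 10*p^2 - 33*p + 6.2 = 10*(p - 3.1)(p - 0.2) = 0 → Zeros: 0.2, 3.1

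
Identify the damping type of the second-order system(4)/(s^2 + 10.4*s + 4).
Standard form: ωn²/(s²+2ζωn·s+ωn²) gives ωn=2, ζ=2.6.
Overdamped (ζ = 2.6 > 1)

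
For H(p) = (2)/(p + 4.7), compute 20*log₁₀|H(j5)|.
Substitute p = j*5: H(j5) = 0.199618 - 0.212359j.
|H(j5)| = sqrt(Re² + Im²) = 0.2915.
20*log₁₀(0.2915) = -10.71 dB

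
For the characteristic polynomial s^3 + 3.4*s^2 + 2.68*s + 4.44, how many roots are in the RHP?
s^3 + 3.4*s^2 + 2.68*s + 4.44 = (s + 3)(s^2 + 0.4*s + 1.48). Poles: -0.2 + 1.2j, -0.2 - 1.2j, -3. RHP poles (Re>0): 0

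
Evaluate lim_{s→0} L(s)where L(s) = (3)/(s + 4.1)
DC gain = L(0) = num(0)/den(0) = 3/4.1 = 0.7317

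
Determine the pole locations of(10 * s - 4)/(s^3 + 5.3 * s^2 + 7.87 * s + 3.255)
Set denominator = 0: s^3 + 5.3*s^2 + 7.87*s + 3.255 = (s + 3.1)(s + 0.7)(s + 1.5) = 0 → Poles: -0.7, -1.5, -3.1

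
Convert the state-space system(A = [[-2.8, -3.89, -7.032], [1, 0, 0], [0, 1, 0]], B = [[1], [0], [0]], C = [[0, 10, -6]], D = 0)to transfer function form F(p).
F(p) = C(pI - A)⁻¹B + D.
Characteristic polynomial det(pI - A) = p^3 + 2.8*p^2 + 3.89*p + 7.032.
Numerator from C·adj(pI-A)·B + D·det(pI-A) = 10*p - 6.
F(p) = (10*p - 6)/(p^3 + 2.8*p^2 + 3.89*p + 7.032)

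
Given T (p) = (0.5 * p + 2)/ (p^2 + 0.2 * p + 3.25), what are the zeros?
Set numerator = 0: 0.5*p + 2 = 0 → Zeros: -4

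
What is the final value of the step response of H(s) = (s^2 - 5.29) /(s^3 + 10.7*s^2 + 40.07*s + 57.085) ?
FVT: lim_{t→∞} y(t) = lim_{s→0} s*Y(s) where Y(s) = H(s)/s.
= lim_{s→0} H(s) = H(0) = num(0)/den(0) = -5.29/57.085 = -0.09267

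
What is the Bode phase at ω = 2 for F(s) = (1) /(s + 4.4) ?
Substitute s = j*2: F(j2) = 0.188356 - 0.0856164j.
∠F(j2) = atan2(Im, Re) = atan2(-0.0856164, 0.188356) = -24.44°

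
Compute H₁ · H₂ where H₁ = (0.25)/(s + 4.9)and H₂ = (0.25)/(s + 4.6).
Series: H = H₁ · H₂ = (n₁·n₂)/(d₁·d₂).
Num: n₁·n₂ = 0.0625. Den: d₁·d₂ = s^2 + 9.5*s + 22.54.
H(s) = (0.0625)/(s^2 + 9.5*s + 22.54)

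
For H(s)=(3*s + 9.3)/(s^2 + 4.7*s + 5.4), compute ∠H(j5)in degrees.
Substitute s = j*5: H(j5) = 0.181779 - 0.547356j.
∠H(j5) = atan2(Im, Re) = atan2(-0.547356, 0.181779) = -71.63°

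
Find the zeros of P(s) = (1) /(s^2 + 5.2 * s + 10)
Numerator is a nonzero constant (1) → Zeros: none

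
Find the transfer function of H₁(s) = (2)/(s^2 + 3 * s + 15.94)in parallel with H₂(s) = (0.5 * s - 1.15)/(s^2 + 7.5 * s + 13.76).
Parallel: H = H₁ + H₂ = (n₁·d₂ + n₂·d₁)/(d₁·d₂).
n₁·d₂ = 2*s^2 + 15*s + 27.52. n₂·d₁ = 0.5*s^3 + 0.35*s^2 + 4.52*s - 18.331. Sum = 0.5*s^3 + 2.35*s^2 + 19.52*s + 9.189. d₁·d₂ = s^4 + 10.5*s^3 + 52.2*s^2 + 160.83*s + 219.3344.
H(s) = (0.5*s^3 + 2.35*s^2 + 19.52*s + 9.189)/(s^4 + 10.5*s^3 + 52.2*s^2 + 160.83*s + 219.3344)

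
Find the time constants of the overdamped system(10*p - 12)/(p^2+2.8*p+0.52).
Overdamped: real poles at -2.6, -0.2. τ = -1/pole → τ₁ = 0.3846, τ₂ = 5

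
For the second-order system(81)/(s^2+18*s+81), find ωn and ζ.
Standard form: ωn²/(s²+2ζωn·s+ωn²).
const=81=ωn² → ωn=9, s coeff=18=2ζωn → ζ=1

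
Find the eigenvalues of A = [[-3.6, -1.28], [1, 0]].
Eigenvalues solve det(λI - A) = 0.
Characteristic polynomial: λ^2 + 3.6*λ + 1.28 = 0.
Factor: (λ + 3.2)(λ + 0.4) = 0.
Roots: -0.4, -3.2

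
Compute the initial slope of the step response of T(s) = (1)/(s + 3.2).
IVT: y'(0⁺) = lim_{s→∞} s²·Y(s) = lim_{s→∞} s·T(s).
deg(num) = 0, deg(den) = 1, relative degree = 1, so s·T(s) → (leading num)/(leading den) = 1/1 = 1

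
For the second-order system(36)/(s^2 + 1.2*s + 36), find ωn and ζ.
Standard form: ωn²/(s²+2ζωn·s+ωn²).
const=36=ωn² → ωn=6, s coeff=1.2=2ζωn → ζ=0.1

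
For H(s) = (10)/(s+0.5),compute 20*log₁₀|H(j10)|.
Substitute s = j*10: H(j10) = 0.0498753 - 0.997506j.
|H(j10)| = sqrt(Re² + Im²) = 0.9988.
20*log₁₀(0.9988) = -0.01 dB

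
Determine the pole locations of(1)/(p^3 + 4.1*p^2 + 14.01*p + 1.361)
Set denominator = 0: p^3 + 4.1*p^2 + 14.01*p + 1.361 = (p + 0.1)(p^2 + 4*p + 13.61) = 0 → Poles: -0.1, -2 + 3.1j, -2 - 3.1j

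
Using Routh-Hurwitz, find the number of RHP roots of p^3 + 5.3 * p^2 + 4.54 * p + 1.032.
Routh array:
p^3: [1, 4.54]; p^2: [5.3, 1.032]; p^1: [4.34528]; p^0: [1.032]
First column: [1, 5.3, 4.34528, 1.032]. Sign changes = RHP roots = 0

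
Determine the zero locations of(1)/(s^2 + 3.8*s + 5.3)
Numerator is a nonzero constant (1) → Zeros: none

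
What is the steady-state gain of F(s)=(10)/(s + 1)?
DC gain = F(0) = num(0)/den(0) = 10/1 = 10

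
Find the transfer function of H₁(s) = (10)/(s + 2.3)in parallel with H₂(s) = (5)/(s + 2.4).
Parallel: H = H₁ + H₂ = (n₁·d₂ + n₂·d₁)/(d₁·d₂).
n₁·d₂ = 10*s + 24. n₂·d₁ = 5*s + 11.5. Sum = 15*s + 35.5. d₁·d₂ = s^2 + 4.7*s + 5.52.
H(s) = (15*s + 35.5)/(s^2 + 4.7*s + 5.52)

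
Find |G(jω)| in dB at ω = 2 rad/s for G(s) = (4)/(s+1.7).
Substitute s = j*2: G(j2) = 0.986938 - 1.1611j.
|G(j2)| = sqrt(Re² + Im²) = 1.524.
20*log₁₀(1.524) = 3.66 dB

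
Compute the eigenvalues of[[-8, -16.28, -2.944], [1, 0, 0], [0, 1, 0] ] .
Eigenvalues solve det(λI - A) = 0.
Characteristic polynomial: λ^3 + 8*λ^2 + 16.28*λ + 2.944 = 0.
Factor: (λ + 0.2)(λ + 4.6)(λ + 3.2) = 0.
Roots: -0.2, -3.2, -4.6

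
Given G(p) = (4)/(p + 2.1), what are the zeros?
Numerator is a nonzero constant (4) → Zeros: none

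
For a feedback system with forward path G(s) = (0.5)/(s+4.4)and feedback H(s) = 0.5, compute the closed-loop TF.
Closed-loop T = G/(1+GH).
Numerator: G_num * H_den = 0.5.
Denominator: G_den * H_den + G_num * H_num = (s + 4.4) + (0.25) = s + 4.65.
T(s) = (0.5)/(s + 4.65)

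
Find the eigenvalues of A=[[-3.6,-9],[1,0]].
Eigenvalues solve det(λI - A) = 0.
Characteristic polynomial: λ^2 + 3.6*λ + 9 = 0.
Roots: -1.8 + 2.4j, -1.8 - 2.4j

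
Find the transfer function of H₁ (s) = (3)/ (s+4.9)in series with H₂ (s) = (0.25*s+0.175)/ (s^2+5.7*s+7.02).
Series: H = H₁ · H₂ = (n₁·n₂)/(d₁·d₂).
Num: n₁·n₂ = 0.75*s + 0.525. Den: d₁·d₂ = s^3 + 10.6*s^2 + 34.95*s + 34.398.
H(s) = (0.75*s + 0.525)/(s^3 + 10.6*s^2 + 34.95*s + 34.398)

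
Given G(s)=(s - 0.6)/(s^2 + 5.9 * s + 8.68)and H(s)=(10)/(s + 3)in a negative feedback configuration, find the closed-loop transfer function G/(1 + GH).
Closed-loop T = G/(1+GH).
Numerator: G_num * H_den = s^2 + 2.4*s - 1.8.
Denominator: G_den * H_den + G_num * H_num = (s^3 + 8.9*s^2 + 26.38*s + 26.04) + (10*s - 6) = s^3 + 8.9*s^2 + 36.38*s + 20.04.
T(s) = (s^2 + 2.4*s - 1.8)/(s^3 + 8.9*s^2 + 36.38*s + 20.04)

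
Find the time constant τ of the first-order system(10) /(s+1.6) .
First-order system: τ = -1/pole. Pole = -1.6. τ = -1/(-1.6) = 0.625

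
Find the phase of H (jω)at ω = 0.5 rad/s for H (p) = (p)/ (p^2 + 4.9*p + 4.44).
Substitute p = j*0.5: H(j0.5) = 0.051998 + 0.0889272j.
∠H(j0.5) = atan2(Im, Re) = atan2(0.0889272, 0.051998) = 59.68°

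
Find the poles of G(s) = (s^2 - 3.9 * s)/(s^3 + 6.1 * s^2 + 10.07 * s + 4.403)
Set denominator = 0: s^3 + 6.1*s^2 + 10.07*s + 4.403 = (s + 1.7)(s + 3.7)(s + 0.7) = 0 → Poles: -0.7, -1.7, -3.7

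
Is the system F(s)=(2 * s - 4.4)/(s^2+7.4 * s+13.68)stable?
Denominator: s^2 + 7.4*s + 13.68 = (s + 3.6)(s + 3.8). Poles: -3.6, -3.8. All Re(p)<0: Yes (stable)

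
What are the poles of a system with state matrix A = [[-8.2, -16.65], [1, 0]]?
Eigenvalues solve det(λI - A) = 0.
Characteristic polynomial: λ^2 + 8.2*λ + 16.65 = 0.
Factor: (λ + 3.7)(λ + 4.5) = 0.
Roots: -3.7, -4.5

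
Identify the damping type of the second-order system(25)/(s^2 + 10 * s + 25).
Standard form: ωn²/(s²+2ζωn·s+ωn²) gives ωn=5, ζ=1.
Critically damped (ζ = 1)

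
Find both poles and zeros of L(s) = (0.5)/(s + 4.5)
Set denominator = 0: s + 4.5 = 0 → Poles: -4.5
Numerator is a nonzero constant (0.5) → Zeros: none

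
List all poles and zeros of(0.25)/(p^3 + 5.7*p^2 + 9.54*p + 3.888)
Set denominator = 0: p^3 + 5.7*p^2 + 9.54*p + 3.888 = (p + 0.6)(p + 2.7)(p + 2.4) = 0 → Poles: -0.6, -2.4, -2.7
Numerator is a nonzero constant (0.25) → Zeros: none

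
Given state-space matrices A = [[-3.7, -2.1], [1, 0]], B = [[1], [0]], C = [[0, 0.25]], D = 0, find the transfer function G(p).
G(p) = C(pI - A)⁻¹B + D.
Characteristic polynomial det(pI - A) = p^2 + 3.7*p + 2.1.
Numerator from C·adj(pI-A)·B + D·det(pI-A) = 0.25.
G(p) = (0.25)/(p^2 + 3.7*p + 2.1)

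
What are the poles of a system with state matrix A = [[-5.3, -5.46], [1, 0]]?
Eigenvalues solve det(λI - A) = 0.
Characteristic polynomial: λ^2 + 5.3*λ + 5.46 = 0.
Factor: (λ + 3.9)(λ + 1.4) = 0.
Roots: -1.4, -3.9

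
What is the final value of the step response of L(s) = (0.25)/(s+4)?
FVT: lim_{t→∞} y(t) = lim_{s→0} s*Y(s) where Y(s) = L(s)/s.
= lim_{s→0} L(s) = L(0) = num(0)/den(0) = 0.25/4 = 0.0625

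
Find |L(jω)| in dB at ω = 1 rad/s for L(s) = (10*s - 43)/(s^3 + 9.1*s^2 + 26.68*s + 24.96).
Substitute s = j*1: L(j1) = -0.466717 + 1.38621j.
|L(j1)| = sqrt(Re² + Im²) = 1.463.
20*log₁₀(1.463) = 3.30 dB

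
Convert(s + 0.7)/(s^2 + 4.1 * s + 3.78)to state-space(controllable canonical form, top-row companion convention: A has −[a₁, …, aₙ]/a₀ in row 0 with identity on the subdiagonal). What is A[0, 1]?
Reachable canonical form for den = s^2 + 4.1*s + 3.78: top row of A = -[a₁,a₂,...,aₙ]/a₀, ones on the subdiagonal, zeros elsewhere.
A = [[-4.1, -3.78], [1, 0]].
A[0,1] = -3.78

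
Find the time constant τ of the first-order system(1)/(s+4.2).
First-order system: τ = -1/pole. Pole = -4.2. τ = -1/(-4.2) = 0.2381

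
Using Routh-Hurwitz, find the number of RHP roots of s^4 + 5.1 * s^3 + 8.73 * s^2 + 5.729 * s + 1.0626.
Routh array:
s^4: [1, 8.73, 1.0626]; s^3: [5.1, 5.729]; s^2: [7.60667, 1.0626]; s^1: [5.01656]; s^0: [1.0626]
First column: [1, 5.1, 7.60667, 5.01656, 1.0626]. Sign changes = RHP roots = 0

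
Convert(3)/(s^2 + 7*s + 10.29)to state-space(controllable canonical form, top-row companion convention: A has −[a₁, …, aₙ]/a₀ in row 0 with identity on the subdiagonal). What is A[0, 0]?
Reachable canonical form for den = s^2 + 7*s + 10.29: top row of A = -[a₁,a₂,...,aₙ]/a₀, ones on the subdiagonal, zeros elsewhere.
A = [[-7, -10.29], [1, 0]].
A[0,0] = -7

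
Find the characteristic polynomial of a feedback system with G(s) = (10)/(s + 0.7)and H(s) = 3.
Characteristic poly = G_den * H_den + G_num * H_num = (s + 0.7) + (30) = s + 30.7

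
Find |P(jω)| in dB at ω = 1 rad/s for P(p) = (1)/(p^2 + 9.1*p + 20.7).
Substitute p = j*1: P(j1) = 0.0418348 - 0.0193247j.
|P(j1)| = sqrt(Re² + Im²) = 0.04608.
20*log₁₀(0.04608) = -26.73 dB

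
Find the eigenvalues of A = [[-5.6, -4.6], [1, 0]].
Eigenvalues solve det(λI - A) = 0.
Characteristic polynomial: λ^2 + 5.6*λ + 4.6 = 0.
Factor: (λ + 4.6)(λ + 1) = 0.
Roots: -1, -4.6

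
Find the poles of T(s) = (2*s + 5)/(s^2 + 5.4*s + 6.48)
Set denominator = 0: s^2 + 5.4*s + 6.48 = (s + 1.8)(s + 3.6) = 0 → Poles: -1.8, -3.6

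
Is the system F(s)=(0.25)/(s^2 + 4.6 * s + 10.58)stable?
Denominator: s^2 + 4.6*s + 10.58. Poles: -2.3 + 2.3j, -2.3 - 2.3j. All Re(p)<0: Yes (stable)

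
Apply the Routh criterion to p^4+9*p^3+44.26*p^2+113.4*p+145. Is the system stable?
Routh array:
p^4: [1, 44.26, 145]; p^3: [9, 113.4]; p^2: [31.66, 145]; p^1: [72.1808]; p^0: [145]
First column: [1, 9, 31.66, 72.1808, 145]. Sign changes = 0.
Yes, stable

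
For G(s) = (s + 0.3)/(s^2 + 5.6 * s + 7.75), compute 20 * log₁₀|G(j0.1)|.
Substitute s = j*0.1: G(j0.1) = 0.0394878 + 0.0100629j.
|G(j0.1)| = sqrt(Re² + Im²) = 0.04075.
20*log₁₀(0.04075) = -27.80 dB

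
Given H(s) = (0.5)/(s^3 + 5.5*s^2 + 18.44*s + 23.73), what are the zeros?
Numerator is a nonzero constant (0.5) → Zeros: none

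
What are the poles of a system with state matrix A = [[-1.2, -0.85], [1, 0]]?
Eigenvalues solve det(λI - A) = 0.
Characteristic polynomial: λ^2 + 1.2*λ + 0.85 = 0.
Roots: -0.6 + 0.7j, -0.6 - 0.7j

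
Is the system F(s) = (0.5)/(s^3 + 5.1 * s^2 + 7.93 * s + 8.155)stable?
Denominator: s^3 + 5.1*s^2 + 7.93*s + 8.155 = (s + 3.5)(s^2 + 1.6*s + 2.33). Poles: -0.8 + 1.3j, -0.8 - 1.3j, -3.5. All Re(p)<0: Yes (stable)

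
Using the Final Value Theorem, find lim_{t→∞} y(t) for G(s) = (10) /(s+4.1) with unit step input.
FVT: lim_{t→∞} y(t) = lim_{s→0} s*Y(s) where Y(s) = G(s)/s.
= lim_{s→0} G(s) = G(0) = num(0)/den(0) = 10/4.1 = 2.439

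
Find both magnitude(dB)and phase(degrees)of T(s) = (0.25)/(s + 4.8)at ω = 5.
Substitute s = j*5: T(j5) = 0.0249792 - 0.02602j.
|T| = 20*log₁₀(sqrt(Re²+Im²)) = -28.86 dB.
∠T = atan2(Im, Re) = -46.17°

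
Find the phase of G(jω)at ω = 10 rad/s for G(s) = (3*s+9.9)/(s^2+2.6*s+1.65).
Substitute s = j*10: G(j10) = -0.0187139 - 0.30998j.
∠G(j10) = atan2(Im, Re) = atan2(-0.30998, -0.0187139) = -93.45°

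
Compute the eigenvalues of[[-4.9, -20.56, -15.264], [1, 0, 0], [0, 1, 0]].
Eigenvalues solve det(λI - A) = 0.
Characteristic polynomial: λ^3 + 4.9*λ^2 + 20.56*λ + 15.264 = 0.
Factor: (λ + 0.9)(λ^2 + 4*λ + 16.96) = 0.
Roots: -0.9, -2 + 3.6j, -2 - 3.6j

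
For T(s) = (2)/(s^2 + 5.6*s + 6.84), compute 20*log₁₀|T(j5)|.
Substitute s = j*5: T(j5) = -0.0326095 - 0.050279j.
|T(j5)| = sqrt(Re² + Im²) = 0.05993.
20*log₁₀(0.05993) = -24.45 dB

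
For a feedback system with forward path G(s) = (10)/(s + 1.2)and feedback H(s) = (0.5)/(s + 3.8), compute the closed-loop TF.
Closed-loop T = G/(1+GH).
Numerator: G_num * H_den = 10*s + 38.
Denominator: G_den * H_den + G_num * H_num = (s^2 + 5*s + 4.56) + (5) = s^2 + 5*s + 9.56.
T(s) = (10*s + 38)/(s^2 + 5*s + 9.56)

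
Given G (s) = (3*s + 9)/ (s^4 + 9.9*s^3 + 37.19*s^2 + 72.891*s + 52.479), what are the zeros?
Set numerator = 0: 3*s + 9 = 0 → Zeros: -3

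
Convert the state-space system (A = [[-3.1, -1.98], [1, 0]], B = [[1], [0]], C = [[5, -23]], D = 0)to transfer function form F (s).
F(s) = C(sI - A)⁻¹B + D.
Characteristic polynomial det(sI - A) = s^2 + 3.1*s + 1.98.
Numerator from C·adj(sI-A)·B + D·det(sI-A) = 5*s - 23.
F(s) = (5*s - 23)/(s^2 + 3.1*s + 1.98)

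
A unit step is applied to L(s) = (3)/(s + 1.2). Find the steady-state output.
FVT: lim_{t→∞} y(t) = lim_{s→0} s*Y(s) where Y(s) = L(s)/s.
= lim_{s→0} L(s) = L(0) = num(0)/den(0) = 3/1.2 = 2.5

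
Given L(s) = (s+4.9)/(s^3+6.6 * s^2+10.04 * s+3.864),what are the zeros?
Set numerator = 0: s + 4.9 = 0 → Zeros: -4.9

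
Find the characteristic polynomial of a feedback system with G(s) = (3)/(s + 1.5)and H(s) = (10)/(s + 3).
Characteristic poly = G_den * H_den + G_num * H_num = (s^2 + 4.5*s + 4.5) + (30) = s^2 + 4.5*s + 34.5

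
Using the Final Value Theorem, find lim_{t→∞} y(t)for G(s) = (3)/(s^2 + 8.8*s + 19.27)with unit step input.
FVT: lim_{t→∞} y(t) = lim_{s→0} s*Y(s) where Y(s) = G(s)/s.
= lim_{s→0} G(s) = G(0) = num(0)/den(0) = 3/19.27 = 0.1557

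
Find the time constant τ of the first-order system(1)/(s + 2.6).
First-order system: τ = -1/pole. Pole = -2.6. τ = -1/(-2.6) = 0.3846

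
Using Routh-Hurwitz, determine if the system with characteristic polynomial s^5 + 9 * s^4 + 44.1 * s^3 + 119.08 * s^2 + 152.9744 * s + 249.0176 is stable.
Routh array:
s^5: [1, 44.1, 152.9744]; s^4: [9, 119.08, 249.0176]; s^3: [30.8689, 125.306]; s^2: [82.5464, 249.0176]; s^1: [32.1836]; s^0: [249.0176]
First column: [1, 9, 30.8689, 82.5464, 32.1836, 249.0176]. Sign changes = 0.
Yes, stable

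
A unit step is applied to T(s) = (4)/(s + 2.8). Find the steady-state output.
FVT: lim_{t→∞} y(t) = lim_{s→0} s*Y(s) where Y(s) = T(s)/s.
= lim_{s→0} T(s) = T(0) = num(0)/den(0) = 4/2.8 = 1.429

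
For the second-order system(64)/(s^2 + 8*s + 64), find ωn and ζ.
Standard form: ωn²/(s²+2ζωn·s+ωn²).
const=64=ωn² → ωn=8, s coeff=8=2ζωn → ζ=0.5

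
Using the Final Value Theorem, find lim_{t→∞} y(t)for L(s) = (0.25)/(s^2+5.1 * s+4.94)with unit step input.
FVT: lim_{t→∞} y(t) = lim_{s→0} s*Y(s) where Y(s) = L(s)/s.
= lim_{s→0} L(s) = L(0) = num(0)/den(0) = 0.25/4.94 = 0.05061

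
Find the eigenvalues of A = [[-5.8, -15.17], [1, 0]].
Eigenvalues solve det(λI - A) = 0.
Characteristic polynomial: λ^2 + 5.8*λ + 15.17 = 0.
Roots: -2.9 + 2.6j, -2.9 - 2.6j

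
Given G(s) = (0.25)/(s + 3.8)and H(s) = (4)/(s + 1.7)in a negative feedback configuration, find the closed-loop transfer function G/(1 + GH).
Closed-loop T = G/(1+GH).
Numerator: G_num * H_den = 0.25*s + 0.425.
Denominator: G_den * H_den + G_num * H_num = (s^2 + 5.5*s + 6.46) + (1) = s^2 + 5.5*s + 7.46.
T(s) = (0.25*s + 0.425)/(s^2 + 5.5*s + 7.46)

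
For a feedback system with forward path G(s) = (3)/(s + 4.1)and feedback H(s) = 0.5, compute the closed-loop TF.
Closed-loop T = G/(1+GH).
Numerator: G_num * H_den = 3.
Denominator: G_den * H_den + G_num * H_num = (s + 4.1) + (1.5) = s + 5.6.
T(s) = (3)/(s + 5.6)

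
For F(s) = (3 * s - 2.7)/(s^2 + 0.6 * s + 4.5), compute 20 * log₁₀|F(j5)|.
Substitute s = j*5: F(j5) = 0.23378 - 0.697496j.
|F(j5)| = sqrt(Re² + Im²) = 0.7356.
20*log₁₀(0.7356) = -2.67 dB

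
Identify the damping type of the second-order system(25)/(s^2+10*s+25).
Standard form: ωn²/(s²+2ζωn·s+ωn²) gives ωn=5, ζ=1.
Critically damped (ζ = 1)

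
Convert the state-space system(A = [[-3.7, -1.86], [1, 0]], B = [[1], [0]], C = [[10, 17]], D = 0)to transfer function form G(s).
G(s) = C(sI - A)⁻¹B + D.
Characteristic polynomial det(sI - A) = s^2 + 3.7*s + 1.86.
Numerator from C·adj(sI-A)·B + D·det(sI-A) = 10*s + 17.
G(s) = (10*s + 17)/(s^2 + 3.7*s + 1.86)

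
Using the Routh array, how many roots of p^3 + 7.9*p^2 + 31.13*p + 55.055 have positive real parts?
Routh array:
p^3: [1, 31.13]; p^2: [7.9, 55.055]; p^1: [24.161]; p^0: [55.055]
First column: [1, 7.9, 24.161, 55.055]. Sign changes = RHP roots = 0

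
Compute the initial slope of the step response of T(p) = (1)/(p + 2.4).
IVT: y'(0⁺) = lim_{p→∞} p²·Y(p) = lim_{p→∞} p·T(p).
deg(num) = 0, deg(den) = 1, relative degree = 1, so p·T(p) → (leading num)/(leading den) = 1/1 = 1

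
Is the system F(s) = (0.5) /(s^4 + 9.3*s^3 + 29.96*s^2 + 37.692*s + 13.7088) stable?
Denominator: s^4 + 9.3*s^3 + 29.96*s^2 + 37.692*s + 13.7088 = (s + 0.6)(s + 3.2)(s + 3.4)(s + 2.1). Poles: -0.6, -2.1, -3.2, -3.4. All Re(p)<0: Yes (stable)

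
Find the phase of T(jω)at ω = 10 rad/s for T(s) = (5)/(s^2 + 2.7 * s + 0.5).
Substitute s = j*10: T(j10) = -0.0468048 - 0.0127008j.
∠T(j10) = atan2(Im, Re) = atan2(-0.0127008, -0.0468048) = -164.82°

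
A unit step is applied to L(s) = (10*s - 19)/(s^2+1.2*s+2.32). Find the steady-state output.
FVT: lim_{t→∞} y(t) = lim_{s→0} s*Y(s) where Y(s) = L(s)/s.
= lim_{s→0} L(s) = L(0) = num(0)/den(0) = -19/2.32 = -8.19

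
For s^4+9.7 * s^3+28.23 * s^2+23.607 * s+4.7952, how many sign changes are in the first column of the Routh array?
Routh array:
s^4: [1, 28.23, 4.7952]; s^3: [9.7, 23.607]; s^2: [25.7963, 4.7952]; s^1: [21.8039]; s^0: [4.7952]
First column: [1, 9.7, 25.7963, 21.8039, 4.7952]. Sign changes = 0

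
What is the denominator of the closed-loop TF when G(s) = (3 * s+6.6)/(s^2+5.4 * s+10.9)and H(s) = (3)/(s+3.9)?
Characteristic poly = G_den * H_den + G_num * H_num = (s^3 + 9.3*s^2 + 31.96*s + 42.51) + (9*s + 19.8) = s^3 + 9.3*s^2 + 40.96*s + 62.31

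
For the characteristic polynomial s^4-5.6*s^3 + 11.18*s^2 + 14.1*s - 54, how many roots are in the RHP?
s^4 - 5.6*s^3 + 11.18*s^2 + 14.1*s - 54 = (s - 2.4)(s + 1.8)(s^2 - 5*s + 12.5). Poles: -1.8, 2.4, 2.5 + 2.5j, 2.5 - 2.5j. RHP poles (Re>0): 3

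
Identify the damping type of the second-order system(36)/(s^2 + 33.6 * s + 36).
Standard form: ωn²/(s²+2ζωn·s+ωn²) gives ωn=6, ζ=2.8.
Overdamped (ζ = 2.8 > 1)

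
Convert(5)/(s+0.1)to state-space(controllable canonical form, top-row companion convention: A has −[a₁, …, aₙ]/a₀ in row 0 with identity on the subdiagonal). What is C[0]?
Reachable canonical form: C = numerator coefficients (right-aligned, zero-padded to length n).
num = 5, C = [[5]].
C[0] = 5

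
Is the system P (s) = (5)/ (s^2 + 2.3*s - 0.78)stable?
Denominator: s^2 + 2.3*s - 0.78 = (s - 0.3)(s + 2.6). Poles: -2.6, 0.3. All Re(p)<0: No (unstable)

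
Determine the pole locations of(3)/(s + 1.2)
Set denominator = 0: s + 1.2 = 0 → Poles: -1.2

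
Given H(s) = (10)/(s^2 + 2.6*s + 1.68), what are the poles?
Set denominator = 0: s^2 + 2.6*s + 1.68 = (s + 1.2)(s + 1.4) = 0 → Poles: -1.2, -1.4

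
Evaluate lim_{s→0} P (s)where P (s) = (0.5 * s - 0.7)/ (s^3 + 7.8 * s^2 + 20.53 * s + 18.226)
DC gain = P(0) = num(0)/den(0) = -0.7/18.226 = -0.03841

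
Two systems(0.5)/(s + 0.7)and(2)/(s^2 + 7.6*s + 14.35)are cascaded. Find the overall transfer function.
Series: H = H₁ · H₂ = (n₁·n₂)/(d₁·d₂).
Num: n₁·n₂ = 1. Den: d₁·d₂ = s^3 + 8.3*s^2 + 19.67*s + 10.045.
H(s) = (1)/(s^3 + 8.3*s^2 + 19.67*s + 10.045)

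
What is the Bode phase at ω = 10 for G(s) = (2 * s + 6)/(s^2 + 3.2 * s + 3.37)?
Substitute s = j*10: G(j10) = 0.00581198 - 0.20505j.
∠G(j10) = atan2(Im, Re) = atan2(-0.20505, 0.00581198) = -88.38°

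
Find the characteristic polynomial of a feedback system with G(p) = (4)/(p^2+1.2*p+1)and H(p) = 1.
Characteristic poly = G_den * H_den + G_num * H_num = (p^2 + 1.2*p + 1) + (4) = p^2 + 1.2*p + 5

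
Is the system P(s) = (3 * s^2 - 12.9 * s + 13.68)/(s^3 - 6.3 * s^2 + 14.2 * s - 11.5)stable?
Denominator: s^3 - 6.3*s^2 + 14.2*s - 11.5 = (s - 2.3)(s^2 - 4*s + 5). Poles: 2 + 1j, 2 - 1j, 2.3. All Re(p)<0: No (unstable)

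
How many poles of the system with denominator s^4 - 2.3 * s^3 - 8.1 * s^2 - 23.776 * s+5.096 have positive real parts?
s^4 - 2.3*s^3 - 8.1*s^2 - 23.776*s + 5.096 = (s - 4.9)(s - 0.2)(s^2 + 2.8*s + 5.2). Poles: -1.4 + 1.8j, -1.4 - 1.8j, 0.2, 4.9. RHP poles (Re>0): 2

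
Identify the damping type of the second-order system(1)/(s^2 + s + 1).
Standard form: ωn²/(s²+2ζωn·s+ωn²) gives ωn=1, ζ=0.5.
Underdamped (ζ = 0.5 < 1)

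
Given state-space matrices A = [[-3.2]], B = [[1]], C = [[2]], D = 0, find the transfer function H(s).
H(s) = C(sI - A)⁻¹B + D.
Characteristic polynomial det(sI - A) = s + 3.2.
Numerator from C·adj(sI-A)·B + D·det(sI-A) = 2.
H(s) = (2)/(s + 3.2)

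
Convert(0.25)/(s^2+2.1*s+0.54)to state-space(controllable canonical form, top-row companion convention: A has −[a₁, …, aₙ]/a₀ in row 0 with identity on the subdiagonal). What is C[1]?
Reachable canonical form: C = numerator coefficients (right-aligned, zero-padded to length n).
num = 0.25, C = [[0, 0.25]].
C[1] = 0.25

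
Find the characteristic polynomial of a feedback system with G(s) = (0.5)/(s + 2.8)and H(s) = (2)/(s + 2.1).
Characteristic poly = G_den * H_den + G_num * H_num = (s^2 + 4.9*s + 5.88) + (1) = s^2 + 4.9*s + 6.88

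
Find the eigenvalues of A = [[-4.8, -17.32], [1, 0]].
Eigenvalues solve det(λI - A) = 0.
Characteristic polynomial: λ^2 + 4.8*λ + 17.32 = 0.
Roots: -2.4 + 3.4j, -2.4 - 3.4j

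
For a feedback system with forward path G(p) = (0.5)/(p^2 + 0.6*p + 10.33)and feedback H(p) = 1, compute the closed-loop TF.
Closed-loop T = G/(1+GH).
Numerator: G_num * H_den = 0.5.
Denominator: G_den * H_den + G_num * H_num = (p^2 + 0.6*p + 10.33) + (0.5) = p^2 + 0.6*p + 10.83.
T(p) = (0.5)/(p^2 + 0.6*p + 10.83)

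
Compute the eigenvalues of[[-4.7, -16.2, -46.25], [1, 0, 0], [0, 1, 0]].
Eigenvalues solve det(λI - A) = 0.
Characteristic polynomial: λ^3 + 4.7*λ^2 + 16.2*λ + 46.25 = 0.
Factor: (λ + 3.7)(λ^2 + λ + 12.5) = 0.
Roots: -0.5 + 3.5j, -0.5 - 3.5j, -3.7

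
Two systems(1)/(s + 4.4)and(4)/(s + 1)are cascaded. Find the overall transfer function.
Series: H = H₁ · H₂ = (n₁·n₂)/(d₁·d₂).
Num: n₁·n₂ = 4. Den: d₁·d₂ = s^2 + 5.4*s + 4.4.
H(s) = (4)/(s^2 + 5.4*s + 4.4)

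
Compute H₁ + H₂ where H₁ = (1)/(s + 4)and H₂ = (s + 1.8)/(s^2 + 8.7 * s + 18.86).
Parallel: H = H₁ + H₂ = (n₁·d₂ + n₂·d₁)/(d₁·d₂).
n₁·d₂ = s^2 + 8.7*s + 18.86. n₂·d₁ = s^2 + 5.8*s + 7.2. Sum = 2*s^2 + 14.5*s + 26.06. d₁·d₂ = s^3 + 12.7*s^2 + 53.66*s + 75.44.
H(s) = (2*s^2 + 14.5*s + 26.06)/(s^3 + 12.7*s^2 + 53.66*s + 75.44)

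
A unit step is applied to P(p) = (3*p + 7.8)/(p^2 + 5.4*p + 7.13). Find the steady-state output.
FVT: lim_{t→∞} y(t) = lim_{p→0} p*Y(p) where Y(p) = P(p)/p.
= lim_{p→0} P(p) = P(0) = num(0)/den(0) = 7.8/7.13 = 1.094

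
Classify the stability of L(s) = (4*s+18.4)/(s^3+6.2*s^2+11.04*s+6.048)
Denominator: s^3 + 6.2*s^2 + 11.04*s + 6.048 = (s + 1.2)(s + 1.4)(s + 3.6). Poles: -1.2, -1.4, -3.6. Stable (all poles in LHP)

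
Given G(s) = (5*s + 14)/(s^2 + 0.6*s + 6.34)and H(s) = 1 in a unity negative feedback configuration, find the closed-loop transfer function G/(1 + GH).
Closed-loop T = G/(1+GH).
Numerator: G_num * H_den = 5*s + 14.
Denominator: G_den * H_den + G_num * H_num = (s^2 + 0.6*s + 6.34) + (5*s + 14) = s^2 + 5.6*s + 20.34.
T(s) = (5*s + 14)/(s^2 + 5.6*s + 20.34)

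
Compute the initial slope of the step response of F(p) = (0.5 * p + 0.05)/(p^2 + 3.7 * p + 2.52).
IVT: y'(0⁺) = lim_{p→∞} p²·Y(p) = lim_{p→∞} p·F(p).
deg(num) = 1, deg(den) = 2, relative degree = 1, so p·F(p) → (leading num)/(leading den) = 0.5/1 = 0.5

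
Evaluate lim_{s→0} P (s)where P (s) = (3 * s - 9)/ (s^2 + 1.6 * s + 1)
DC gain = P(0) = num(0)/den(0) = -9/1 = -9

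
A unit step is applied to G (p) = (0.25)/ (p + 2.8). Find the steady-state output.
FVT: lim_{t→∞} y(t) = lim_{p→0} p*Y(p) where Y(p) = G(p)/p.
= lim_{p→0} G(p) = G(0) = num(0)/den(0) = 0.25/2.8 = 0.08929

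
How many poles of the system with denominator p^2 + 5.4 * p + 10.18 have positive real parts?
Poles: -2.7 + 1.7j, -2.7 - 1.7j. RHP poles (Re>0): 0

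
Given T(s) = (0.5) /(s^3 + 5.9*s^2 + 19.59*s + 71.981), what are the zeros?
Numerator is a nonzero constant (0.5) → Zeros: none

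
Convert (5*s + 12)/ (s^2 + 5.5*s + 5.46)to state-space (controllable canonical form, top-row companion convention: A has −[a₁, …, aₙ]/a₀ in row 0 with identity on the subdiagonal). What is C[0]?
Reachable canonical form: C = numerator coefficients (right-aligned, zero-padded to length n).
num = 5*s + 12, C = [[5, 12]].
C[0] = 5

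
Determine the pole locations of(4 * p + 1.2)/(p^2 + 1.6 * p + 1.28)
Set denominator = 0: p^2 + 1.6*p + 1.28 = 0 → Poles: -0.8 + 0.8j, -0.8 - 0.8j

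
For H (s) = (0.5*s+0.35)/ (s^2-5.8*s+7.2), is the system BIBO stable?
Denominator: s^2 - 5.8*s + 7.2 = (s - 4)(s - 1.8). Poles: 1.8, 4. All Re(p)<0: No (unstable)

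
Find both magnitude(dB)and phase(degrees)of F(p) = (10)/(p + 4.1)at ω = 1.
Substitute p = j*1: F(j1) = 2.30208 - 0.561482j.
|F| = 20*log₁₀(sqrt(Re²+Im²)) = 7.49 dB.
∠F = atan2(Im, Re) = -13.71°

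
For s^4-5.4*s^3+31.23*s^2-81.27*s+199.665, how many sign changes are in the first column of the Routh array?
Routh array:
s^4: [1, 31.23, 199.665]; s^3: [-5.4, -81.27]; s^2: [16.18, 199.665]; s^1: [-14.6327]; s^0: [199.665]
First column: [1, -5.4, 16.18, -14.6327, 199.665]. Sign changes = 4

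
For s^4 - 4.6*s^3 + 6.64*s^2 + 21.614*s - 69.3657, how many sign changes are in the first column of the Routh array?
Routh array:
s^4: [1, 6.64, -69.3657]; s^3: [-4.6, 21.614]; s^2: [11.3387, -69.3657]; s^1: [-6.527]; s^0: [-69.3657]
First column: [1, -4.6, 11.3387, -6.527, -69.3657]. Sign changes = 3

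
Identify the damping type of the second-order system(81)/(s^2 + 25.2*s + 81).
Standard form: ωn²/(s²+2ζωn·s+ωn²) gives ωn=9, ζ=1.4.
Overdamped (ζ = 1.4 > 1)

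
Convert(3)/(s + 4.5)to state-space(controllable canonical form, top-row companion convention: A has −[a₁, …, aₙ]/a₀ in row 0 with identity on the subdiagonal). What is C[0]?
Reachable canonical form: C = numerator coefficients (right-aligned, zero-padded to length n).
num = 3, C = [[3]].
C[0] = 3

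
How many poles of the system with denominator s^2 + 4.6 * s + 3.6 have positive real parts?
s^2 + 4.6*s + 3.6 = (s + 3.6)(s + 1). Poles: -1, -3.6. RHP poles (Re>0): 0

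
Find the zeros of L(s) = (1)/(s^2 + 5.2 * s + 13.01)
Numerator is a nonzero constant (1) → Zeros: none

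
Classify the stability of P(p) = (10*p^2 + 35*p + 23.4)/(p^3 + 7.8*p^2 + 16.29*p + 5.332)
Denominator: p^3 + 7.8*p^2 + 16.29*p + 5.332 = (p + 4.3)(p + 3.1)(p + 0.4). Poles: -0.4, -3.1, -4.3. Stable (all poles in LHP)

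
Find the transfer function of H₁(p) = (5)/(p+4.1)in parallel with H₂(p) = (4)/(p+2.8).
Parallel: H = H₁ + H₂ = (n₁·d₂ + n₂·d₁)/(d₁·d₂).
n₁·d₂ = 5*p + 14. n₂·d₁ = 4*p + 16.4. Sum = 9*p + 30.4. d₁·d₂ = p^2 + 6.9*p + 11.48.
H(p) = (9*p + 30.4)/(p^2 + 6.9*p + 11.48)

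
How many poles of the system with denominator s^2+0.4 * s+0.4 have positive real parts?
Poles: -0.2 + 0.6j, -0.2 - 0.6j. RHP poles (Re>0): 0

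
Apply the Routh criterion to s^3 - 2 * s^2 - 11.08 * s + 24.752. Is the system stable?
Routh array:
s^3: [1, -11.08]; s^2: [-2, 24.752]; s^1: [1.296]; s^0: [24.752]
First column: [1, -2, 1.296, 24.752]. Sign changes = 2.
No, unstable (2 RHP root(s))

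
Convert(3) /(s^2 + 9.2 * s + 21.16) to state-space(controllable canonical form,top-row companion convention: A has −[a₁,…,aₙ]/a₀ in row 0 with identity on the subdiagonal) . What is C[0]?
Reachable canonical form: C = numerator coefficients (right-aligned, zero-padded to length n).
num = 3, C = [[0, 3]].
C[0] = 0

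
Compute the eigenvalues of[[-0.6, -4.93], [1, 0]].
Eigenvalues solve det(λI - A) = 0.
Characteristic polynomial: λ^2 + 0.6*λ + 4.93 = 0.
Roots: -0.3 + 2.2j, -0.3 - 2.2j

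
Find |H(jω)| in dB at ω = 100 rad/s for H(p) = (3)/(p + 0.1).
Substitute p = j*100: H(j100) = 3e-05 - 0.03j.
|H(j100)| = sqrt(Re² + Im²) = 0.03.
20*log₁₀(0.03) = -30.46 dB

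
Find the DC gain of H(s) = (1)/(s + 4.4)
DC gain = H(0) = num(0)/den(0) = 1/4.4 = 0.2273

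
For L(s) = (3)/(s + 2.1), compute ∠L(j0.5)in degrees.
Substitute s = j*0.5: L(j0.5) = 1.35193 - 0.321888j.
∠L(j0.5) = atan2(Im, Re) = atan2(-0.321888, 1.35193) = -13.39°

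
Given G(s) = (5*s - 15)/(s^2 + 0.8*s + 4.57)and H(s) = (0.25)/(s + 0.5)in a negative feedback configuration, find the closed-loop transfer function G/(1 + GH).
Closed-loop T = G/(1+GH).
Numerator: G_num * H_den = 5*s^2 - 12.5*s - 7.5.
Denominator: G_den * H_den + G_num * H_num = (s^3 + 1.3*s^2 + 4.97*s + 2.285) + (1.25*s - 3.75) = s^3 + 1.3*s^2 + 6.22*s - 1.465.
T(s) = (5*s^2 - 12.5*s - 7.5)/(s^3 + 1.3*s^2 + 6.22*s - 1.465)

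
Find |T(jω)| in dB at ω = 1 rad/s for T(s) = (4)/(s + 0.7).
Substitute s = j*1: T(j1) = 1.87919 - 2.68456j.
|T(j1)| = sqrt(Re² + Im²) = 3.277.
20*log₁₀(3.277) = 10.31 dB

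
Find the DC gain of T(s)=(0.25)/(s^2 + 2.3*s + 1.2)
DC gain = T(0) = num(0)/den(0) = 0.25/1.2 = 0.2083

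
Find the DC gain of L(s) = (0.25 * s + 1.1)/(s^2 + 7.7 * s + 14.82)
DC gain = L(0) = num(0)/den(0) = 1.1/14.82 = 0.07422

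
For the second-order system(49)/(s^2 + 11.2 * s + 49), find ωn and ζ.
Standard form: ωn²/(s²+2ζωn·s+ωn²).
const=49=ωn² → ωn=7, s coeff=11.2=2ζωn → ζ=0.8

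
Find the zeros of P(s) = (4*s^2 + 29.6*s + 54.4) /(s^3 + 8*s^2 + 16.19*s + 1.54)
Set numerator = 0: 4*s^2 + 29.6*s + 54.4 = 4*(s + 3.4)(s + 4) = 0 → Zeros: -3.4, -4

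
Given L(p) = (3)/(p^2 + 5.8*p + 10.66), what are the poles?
Set denominator = 0: p^2 + 5.8*p + 10.66 = 0 → Poles: -2.9 + 1.5j, -2.9 - 1.5j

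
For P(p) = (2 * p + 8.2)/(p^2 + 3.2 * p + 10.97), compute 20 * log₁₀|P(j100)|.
Substitute p = j*100: P(j100) = -0.00017931 - 0.0200277j.
|P(j100)| = sqrt(Re² + Im²) = 0.02003.
20*log₁₀(0.02003) = -33.97 dB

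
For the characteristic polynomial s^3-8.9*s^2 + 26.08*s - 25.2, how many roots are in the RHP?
s^3 - 8.9*s^2 + 26.08*s - 25.2 = (s - 3.6)(s - 2.5)(s - 2.8). Poles: 2.5, 2.8, 3.6. RHP poles (Re>0): 3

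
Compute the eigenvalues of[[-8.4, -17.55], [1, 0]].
Eigenvalues solve det(λI - A) = 0.
Characteristic polynomial: λ^2 + 8.4*λ + 17.55 = 0.
Factor: (λ + 4.5)(λ + 3.9) = 0.
Roots: -3.9, -4.5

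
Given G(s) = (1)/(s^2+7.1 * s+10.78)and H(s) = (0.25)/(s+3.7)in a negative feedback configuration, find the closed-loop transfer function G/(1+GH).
Closed-loop T = G/(1+GH).
Numerator: G_num * H_den = s + 3.7.
Denominator: G_den * H_den + G_num * H_num = (s^3 + 10.8*s^2 + 37.05*s + 39.886) + (0.25) = s^3 + 10.8*s^2 + 37.05*s + 40.136.
T(s) = (s + 3.7)/(s^3 + 10.8*s^2 + 37.05*s + 40.136)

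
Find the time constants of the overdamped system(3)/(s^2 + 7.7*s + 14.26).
Overdamped: real poles at -4.6, -3.1. τ = -1/pole → τ₁ = 0.2174, τ₂ = 0.3226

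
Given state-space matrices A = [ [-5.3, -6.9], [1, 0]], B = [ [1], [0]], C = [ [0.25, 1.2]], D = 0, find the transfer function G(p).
G(p) = C(pI - A)⁻¹B + D.
Characteristic polynomial det(pI - A) = p^2 + 5.3*p + 6.9.
Numerator from C·adj(pI-A)·B + D·det(pI-A) = 0.25*p + 1.2.
G(p) = (0.25*p + 1.2)/(p^2 + 5.3*p + 6.9)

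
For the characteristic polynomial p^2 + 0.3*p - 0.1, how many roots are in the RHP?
p^2 + 0.3*p - 0.1 = (p - 0.2)(p + 0.5). Poles: -0.5, 0.2. RHP poles (Re>0): 1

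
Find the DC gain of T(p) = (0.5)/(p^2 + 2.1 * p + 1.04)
DC gain = T(0) = num(0)/den(0) = 0.5/1.04 = 0.4808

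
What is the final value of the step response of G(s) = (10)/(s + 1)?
FVT: lim_{t→∞} y(t) = lim_{s→0} s*Y(s) where Y(s) = G(s)/s.
= lim_{s→0} G(s) = G(0) = num(0)/den(0) = 10/1 = 10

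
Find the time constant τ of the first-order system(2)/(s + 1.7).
First-order system: τ = -1/pole. Pole = -1.7. τ = -1/(-1.7) = 0.5882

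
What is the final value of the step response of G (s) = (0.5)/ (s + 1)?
FVT: lim_{t→∞} y(t) = lim_{s→0} s*Y(s) where Y(s) = G(s)/s.
= lim_{s→0} G(s) = G(0) = num(0)/den(0) = 0.5/1 = 0.5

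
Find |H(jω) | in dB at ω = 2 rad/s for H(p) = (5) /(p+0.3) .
Substitute p = j*2: H(j2) = 0.366748 - 2.44499j.
|H(j2)| = sqrt(Re² + Im²) = 2.472.
20*log₁₀(2.472) = 7.86 dB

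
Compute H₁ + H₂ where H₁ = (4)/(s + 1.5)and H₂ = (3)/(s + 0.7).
Parallel: H = H₁ + H₂ = (n₁·d₂ + n₂·d₁)/(d₁·d₂).
n₁·d₂ = 4*s + 2.8. n₂·d₁ = 3*s + 4.5. Sum = 7*s + 7.3. d₁·d₂ = s^2 + 2.2*s + 1.05.
H(s) = (7*s + 7.3)/(s^2 + 2.2*s + 1.05)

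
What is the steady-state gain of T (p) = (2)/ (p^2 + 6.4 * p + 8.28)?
DC gain = T(0) = num(0)/den(0) = 2/8.28 = 0.2415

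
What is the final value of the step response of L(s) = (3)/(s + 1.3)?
FVT: lim_{t→∞} y(t) = lim_{s→0} s*Y(s) where Y(s) = L(s)/s.
= lim_{s→0} L(s) = L(0) = num(0)/den(0) = 3/1.3 = 2.308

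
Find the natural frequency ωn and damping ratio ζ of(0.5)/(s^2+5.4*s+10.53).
Underdamped: complex pole -2.7 + 1.8j. ωn = |pole| = 3.245, ζ = -Re(pole)/ωn = 0.8321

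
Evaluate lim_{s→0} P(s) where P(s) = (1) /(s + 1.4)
DC gain = P(0) = num(0)/den(0) = 1/1.4 = 0.7143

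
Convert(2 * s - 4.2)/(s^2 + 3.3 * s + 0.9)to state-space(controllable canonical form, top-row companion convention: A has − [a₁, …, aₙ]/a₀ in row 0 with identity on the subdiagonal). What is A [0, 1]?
Reachable canonical form for den = s^2 + 3.3*s + 0.9: top row of A = -[a₁,a₂,...,aₙ]/a₀, ones on the subdiagonal, zeros elsewhere.
A = [[-3.3, -0.9], [1, 0]].
A[0,1] = -0.9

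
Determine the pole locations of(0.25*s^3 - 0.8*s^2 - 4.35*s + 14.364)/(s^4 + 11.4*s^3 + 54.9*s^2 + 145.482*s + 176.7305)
Set denominator = 0: s^4 + 11.4*s^3 + 54.9*s^2 + 145.482*s + 176.7305 = (s + 3.7)(s + 4.1)(s^2 + 3.6*s + 11.65) = 0 → Poles: -1.8 + 2.9j, -1.8 - 2.9j, -3.7, -4.1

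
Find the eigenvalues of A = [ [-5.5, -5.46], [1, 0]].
Eigenvalues solve det(λI - A) = 0.
Characteristic polynomial: λ^2 + 5.5*λ + 5.46 = 0.
Factor: (λ + 4.2)(λ + 1.3) = 0.
Roots: -1.3, -4.2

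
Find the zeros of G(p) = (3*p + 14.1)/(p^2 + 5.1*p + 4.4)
Set numerator = 0: 3*p + 14.1 = 0 → Zeros: -4.7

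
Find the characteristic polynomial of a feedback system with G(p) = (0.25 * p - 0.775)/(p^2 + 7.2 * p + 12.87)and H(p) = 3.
Characteristic poly = G_den * H_den + G_num * H_num = (p^2 + 7.2*p + 12.87) + (0.75*p - 2.325) = p^2 + 7.95*p + 10.545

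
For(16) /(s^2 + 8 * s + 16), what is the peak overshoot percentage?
Standard form: ωn²/(s²+2ζωn·s+ωn²) → ωn = 4, ζ = 1.
ζ ≥ 1, so the response is non-oscillatory: peak overshoot = 0%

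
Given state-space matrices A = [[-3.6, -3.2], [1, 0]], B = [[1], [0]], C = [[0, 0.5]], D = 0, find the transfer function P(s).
P(s) = C(sI - A)⁻¹B + D.
Characteristic polynomial det(sI - A) = s^2 + 3.6*s + 3.2.
Numerator from C·adj(sI-A)·B + D·det(sI-A) = 0.5.
P(s) = (0.5)/(s^2 + 3.6*s + 3.2)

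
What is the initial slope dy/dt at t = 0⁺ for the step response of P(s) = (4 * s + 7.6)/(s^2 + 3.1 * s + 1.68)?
IVT: y'(0⁺) = lim_{s→∞} s²·Y(s) = lim_{s→∞} s·P(s).
deg(num) = 1, deg(den) = 2, relative degree = 1, so s·P(s) → (leading num)/(leading den) = 4/1 = 4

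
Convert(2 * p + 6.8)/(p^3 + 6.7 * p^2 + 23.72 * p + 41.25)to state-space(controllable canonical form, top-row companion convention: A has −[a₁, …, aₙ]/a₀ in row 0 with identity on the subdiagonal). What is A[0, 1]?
Reachable canonical form for den = p^3 + 6.7*p^2 + 23.72*p + 41.25: top row of A = -[a₁,a₂,...,aₙ]/a₀, ones on the subdiagonal, zeros elsewhere.
A = [[-6.7, -23.72, -41.25], [1, 0, 0], [0, 1, 0]].
A[0,1] = -23.72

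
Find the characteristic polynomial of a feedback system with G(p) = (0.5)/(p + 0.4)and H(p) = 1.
Characteristic poly = G_den * H_den + G_num * H_num = (p + 0.4) + (0.5) = p + 0.9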